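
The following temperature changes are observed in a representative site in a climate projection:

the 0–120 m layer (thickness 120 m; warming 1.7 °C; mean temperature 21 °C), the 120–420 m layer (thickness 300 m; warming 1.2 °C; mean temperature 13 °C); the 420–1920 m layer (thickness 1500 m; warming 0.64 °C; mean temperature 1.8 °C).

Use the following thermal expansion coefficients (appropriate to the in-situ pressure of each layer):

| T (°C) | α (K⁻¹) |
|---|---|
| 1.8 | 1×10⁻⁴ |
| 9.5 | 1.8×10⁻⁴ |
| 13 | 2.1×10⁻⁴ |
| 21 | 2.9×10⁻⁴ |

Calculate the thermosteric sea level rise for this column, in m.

Layer 1 at 21 °C → α = 2.9×10⁻⁴ K⁻¹
Layer 2 at 13 °C → α = 2.1×10⁻⁴ K⁻¹
Layer 3 at 1.8 °C → α = 1×10⁻⁴ K⁻¹
2.9×10⁻⁴ × 1.7 × 120 = 0.05916 m
Layer 2: 1.2 × 2.1×10⁻⁴ × 300 = 0.07560 m
420–1920 m: 0.64 × 1×10⁻⁴ × 1500 = 0.09600 m
Δh = 0.05916 + 0.07560 + 0.09600 = 0.23076 m

Δh ≈ 0.231 m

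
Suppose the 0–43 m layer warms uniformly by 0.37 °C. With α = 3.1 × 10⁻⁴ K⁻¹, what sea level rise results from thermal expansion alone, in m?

0.00493 m

Δh = αΔT·H = 3.1×10⁻⁴ × 0.37 × 43 = 0.0049321 m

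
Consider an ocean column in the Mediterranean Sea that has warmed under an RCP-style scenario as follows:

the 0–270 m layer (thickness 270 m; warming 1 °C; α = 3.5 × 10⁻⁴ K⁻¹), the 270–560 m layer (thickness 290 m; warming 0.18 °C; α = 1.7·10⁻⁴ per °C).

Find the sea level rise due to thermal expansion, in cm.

0–270 m: 1 × 270 × 3.5×10⁻⁴ = 0.09450 m
290 × 1.7×10⁻⁴ × 0.18 = 0.008874 m
Δh = 0.09450 + 0.008874 = 0.103374 m ≈ 10.3 cm

about 10.3 cm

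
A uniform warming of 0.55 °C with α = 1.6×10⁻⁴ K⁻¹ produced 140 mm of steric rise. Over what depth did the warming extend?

H ≈ 1590 m

H = Δh/(αΔT) = 0.14 / (1.6×10⁻⁴ × 0.55) ≈ 1591 m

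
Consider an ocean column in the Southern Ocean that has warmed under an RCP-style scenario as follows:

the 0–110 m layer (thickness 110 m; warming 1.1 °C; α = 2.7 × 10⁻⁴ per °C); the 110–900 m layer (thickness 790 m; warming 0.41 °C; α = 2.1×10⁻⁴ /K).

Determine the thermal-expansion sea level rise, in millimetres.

101 mm of thermosteric rise

110 × 2.7×10⁻⁴ × 1.1 = 0.03267 m
110–900 m: 790 × 2.1×10⁻⁴ × 0.41 = 0.068019 m
Δh = 0.03267 + 0.068019 = 0.100689 m ≈ 101 mm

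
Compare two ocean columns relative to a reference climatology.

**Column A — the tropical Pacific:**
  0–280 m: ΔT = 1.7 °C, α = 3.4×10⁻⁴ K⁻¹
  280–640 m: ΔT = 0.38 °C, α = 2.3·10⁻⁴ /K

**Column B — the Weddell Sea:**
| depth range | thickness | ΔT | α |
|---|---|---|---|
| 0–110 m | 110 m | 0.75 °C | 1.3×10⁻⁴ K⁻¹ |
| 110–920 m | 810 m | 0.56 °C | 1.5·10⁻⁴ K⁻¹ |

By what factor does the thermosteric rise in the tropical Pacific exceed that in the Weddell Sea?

2.45

A 0–280 m: 1.7 × 3.4×10⁻⁴ × 280 = 0.16184 m
A 0.38 × 360 × 2.3×10⁻⁴ = 0.031464 m
A total: 0.193304 m
B 110 × 1.3×10⁻⁴ × 0.75 = 0.010725 m
B Layer 2: 1.5×10⁻⁴ × 810 × 0.56 = 0.06804 m
B total: 0.078765 m
Ratio: 0.193304 / 0.078765 ≈ 2.454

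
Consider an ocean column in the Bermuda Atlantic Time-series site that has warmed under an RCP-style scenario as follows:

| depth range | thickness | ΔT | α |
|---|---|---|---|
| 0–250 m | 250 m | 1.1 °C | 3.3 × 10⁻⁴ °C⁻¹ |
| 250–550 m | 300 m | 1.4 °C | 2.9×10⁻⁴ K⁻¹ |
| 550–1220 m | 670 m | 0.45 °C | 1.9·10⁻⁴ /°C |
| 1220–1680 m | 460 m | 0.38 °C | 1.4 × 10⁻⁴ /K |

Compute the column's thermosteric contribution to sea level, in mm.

Layer 1: 250 × 1.1 × 3.3×10⁻⁴ = 0.09075 m
250–550 m: 2.9×10⁻⁴ × 1.4 × 300 = 0.12180 m
550–1220 m: 1.9×10⁻⁴ × 670 × 0.45 = 0.057285 m
1220–1680 m: 1.4×10⁻⁴ × 460 × 0.38 = 0.024472 m
Δh = 0.09075 + 0.12180 + 0.057285 + 0.024472 = 0.294307 m

290 mm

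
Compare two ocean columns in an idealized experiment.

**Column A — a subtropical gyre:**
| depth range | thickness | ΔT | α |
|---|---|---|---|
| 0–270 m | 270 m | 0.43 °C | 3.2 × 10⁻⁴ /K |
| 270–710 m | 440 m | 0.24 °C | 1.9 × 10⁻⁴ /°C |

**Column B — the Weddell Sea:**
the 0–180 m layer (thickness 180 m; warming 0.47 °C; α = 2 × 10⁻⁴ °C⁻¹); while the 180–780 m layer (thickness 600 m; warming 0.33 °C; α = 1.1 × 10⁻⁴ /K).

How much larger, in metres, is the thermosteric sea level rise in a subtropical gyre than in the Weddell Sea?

A 3.2×10⁻⁴ × 0.43 × 270 = 0.037152 m
A 0.24 × 440 × 1.9×10⁻⁴ = 0.020064 m
A total: 0.057216 m
B Layer 1: 2×10⁻⁴ × 0.47 × 180 = 0.01692 m
B 1.1×10⁻⁴ × 600 × 0.33 = 0.02178 m
B total: 0.03870 m
Difference: 0.057216 − 0.03870 = 0.018516 m

0.0185 m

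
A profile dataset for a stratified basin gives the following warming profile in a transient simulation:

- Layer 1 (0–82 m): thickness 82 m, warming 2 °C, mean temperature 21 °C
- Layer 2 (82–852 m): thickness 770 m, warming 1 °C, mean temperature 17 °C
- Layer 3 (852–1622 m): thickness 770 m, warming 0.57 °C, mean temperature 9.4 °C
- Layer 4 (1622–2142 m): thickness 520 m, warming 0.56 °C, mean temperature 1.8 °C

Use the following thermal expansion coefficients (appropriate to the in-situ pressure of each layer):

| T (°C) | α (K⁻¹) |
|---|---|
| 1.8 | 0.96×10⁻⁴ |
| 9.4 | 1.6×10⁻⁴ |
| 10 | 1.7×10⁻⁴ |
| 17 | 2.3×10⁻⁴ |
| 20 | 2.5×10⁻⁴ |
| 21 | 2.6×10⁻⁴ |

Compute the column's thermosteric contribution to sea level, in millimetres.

Δh ≈ 318 mm

Layer 1 at 21 °C → α = 2.6×10⁻⁴ K⁻¹
Layer 2 at 17 °C → α = 2.3×10⁻⁴ K⁻¹
Layer 3 at 9.4 °C → α = 1.6×10⁻⁴ K⁻¹
Layer 4 at 1.8 °C → α = 0.96×10⁻⁴ K⁻¹
Layer 1: 2 × 82 × 2.6×10⁻⁴ = 0.04264 m
2.3×10⁻⁴ × 1 × 770 = 0.17710 m
Layer 3: 0.57 × 1.6×10⁻⁴ × 770 = 0.070224 m
1622–2142 m: 0.56 × 520 × 0.96×10⁻⁴ = 0.0279552 m
Δh = 0.04264 + 0.17710 + 0.070224 + 0.0279552 = 0.3179192 m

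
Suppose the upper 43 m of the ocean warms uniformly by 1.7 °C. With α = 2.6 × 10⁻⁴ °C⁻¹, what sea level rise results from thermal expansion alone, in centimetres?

Δh = αΔT·H = 2.6×10⁻⁴ × 1.7 × 43 = 0.019006 m

Δh ≈ 1.90 cm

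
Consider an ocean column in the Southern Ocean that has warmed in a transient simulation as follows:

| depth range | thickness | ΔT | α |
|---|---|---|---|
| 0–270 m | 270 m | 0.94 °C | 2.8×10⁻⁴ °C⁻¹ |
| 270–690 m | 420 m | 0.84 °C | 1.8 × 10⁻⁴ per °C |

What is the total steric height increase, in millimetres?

0–270 m: 2.8×10⁻⁴ × 0.94 × 270 = 0.071064 m
Layer 2: 0.84 × 1.8×10⁻⁴ × 420 = 0.063504 m
Δh = 0.071064 + 0.063504 = 0.134568 m

about 135 mm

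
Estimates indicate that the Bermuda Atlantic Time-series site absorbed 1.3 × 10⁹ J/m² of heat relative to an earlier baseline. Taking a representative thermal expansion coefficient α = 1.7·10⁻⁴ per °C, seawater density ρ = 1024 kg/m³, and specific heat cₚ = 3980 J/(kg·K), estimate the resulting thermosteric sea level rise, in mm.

Δh = 54.2 mm

Δh = αQ/(ρcₚ) = 1.7×10⁻⁴ × 1.3×10⁹ / (1024 × 3980) ≈ 0.054226 m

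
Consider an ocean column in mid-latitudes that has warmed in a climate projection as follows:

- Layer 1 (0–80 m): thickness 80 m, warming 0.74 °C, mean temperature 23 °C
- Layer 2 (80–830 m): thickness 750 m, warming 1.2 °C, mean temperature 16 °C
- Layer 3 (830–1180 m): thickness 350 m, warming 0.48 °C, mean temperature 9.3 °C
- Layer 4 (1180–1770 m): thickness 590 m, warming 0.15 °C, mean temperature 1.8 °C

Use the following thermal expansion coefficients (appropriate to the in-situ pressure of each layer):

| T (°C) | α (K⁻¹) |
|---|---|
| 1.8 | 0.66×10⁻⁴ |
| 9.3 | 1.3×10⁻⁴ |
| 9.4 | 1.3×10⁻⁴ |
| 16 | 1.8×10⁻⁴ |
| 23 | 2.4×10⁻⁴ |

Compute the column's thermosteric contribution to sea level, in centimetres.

Layer 1 at 23 °C → α = 2.4×10⁻⁴ K⁻¹
Layer 2 at 16 °C → α = 1.8×10⁻⁴ K⁻¹
Layer 3 at 9.3 °C → α = 1.3×10⁻⁴ K⁻¹
Layer 4 at 1.8 °C → α = 0.66×10⁻⁴ K⁻¹
0.74 × 2.4×10⁻⁴ × 80 = 0.014208 m
750 × 1.2 × 1.8×10⁻⁴ = 0.16200 m
830–1180 m: 0.48 × 1.3×10⁻⁴ × 350 = 0.02184 m
Layer 4: 590 × 0.15 × 0.66×10⁻⁴ = 0.005841 m
Δh = 0.014208 + 0.16200 + 0.02184 + 0.005841 = 0.203889 m ≈ 20.4 cm

about 20.4 cm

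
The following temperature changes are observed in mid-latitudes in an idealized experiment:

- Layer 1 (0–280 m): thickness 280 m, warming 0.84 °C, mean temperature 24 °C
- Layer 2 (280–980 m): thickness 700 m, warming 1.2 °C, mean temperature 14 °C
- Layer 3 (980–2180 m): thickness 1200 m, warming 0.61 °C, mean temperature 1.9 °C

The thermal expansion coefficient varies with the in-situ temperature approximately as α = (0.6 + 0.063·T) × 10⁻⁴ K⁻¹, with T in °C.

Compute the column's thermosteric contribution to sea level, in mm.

Layer 1: α = (0.6 + 0.063×24)×10⁻⁴ = 2.112×10⁻⁴ K⁻¹
Layer 2: α = (0.6 + 0.063×14)×10⁻⁴ = 1.482×10⁻⁴ K⁻¹
Layer 3: α = (0.6 + 0.063×1.9)×10⁻⁴ = 0.7197×10⁻⁴ K⁻¹
0–280 m: 280 × 0.84 × 2.112×10⁻⁴ = 0.04967424 m
Layer 2: 1.482×10⁻⁴ × 700 × 1.2 = 0.124488 m
1200 × 0.61 × 0.7197×10⁻⁴ = 0.05268204 m
Δh = 0.04967424 + 0.124488 + 0.05268204 = 0.22684428 m ≈ 227 mm

about 227 mm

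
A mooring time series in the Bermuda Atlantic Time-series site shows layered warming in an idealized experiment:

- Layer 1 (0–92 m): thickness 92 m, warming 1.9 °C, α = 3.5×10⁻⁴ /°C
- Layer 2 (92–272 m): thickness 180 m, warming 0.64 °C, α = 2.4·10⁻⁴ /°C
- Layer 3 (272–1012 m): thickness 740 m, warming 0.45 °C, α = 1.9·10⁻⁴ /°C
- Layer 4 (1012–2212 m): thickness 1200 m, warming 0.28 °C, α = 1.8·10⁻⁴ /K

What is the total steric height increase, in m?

0–92 m: 1.9 × 92 × 3.5×10⁻⁴ = 0.06118 m
2.4×10⁻⁴ × 0.64 × 180 = 0.027648 m
740 × 0.45 × 1.9×10⁻⁴ = 0.06327 m
0.28 × 1200 × 1.8×10⁻⁴ = 0.06048 m
Δh = 0.06118 + 0.027648 + 0.06327 + 0.06048 = 0.212578 m ≈ 0.21 m

0.21 m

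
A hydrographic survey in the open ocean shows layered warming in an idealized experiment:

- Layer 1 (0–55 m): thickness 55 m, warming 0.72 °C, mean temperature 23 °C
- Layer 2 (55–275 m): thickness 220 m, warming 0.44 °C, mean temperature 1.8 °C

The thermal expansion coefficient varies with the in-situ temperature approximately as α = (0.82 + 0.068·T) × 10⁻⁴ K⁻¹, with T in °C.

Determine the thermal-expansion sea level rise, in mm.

about 18.6 mm

Layer 1: α = (0.82 + 0.068×23)×10⁻⁴ = 2.384×10⁻⁴ K⁻¹
Layer 2: α = (0.82 + 0.068×1.8)×10⁻⁴ = 0.9424×10⁻⁴ K⁻¹
Layer 1: 55 × 0.72 × 2.384×10⁻⁴ = 0.00944064 m
0.44 × 0.9424×10⁻⁴ × 220 = 0.009122432 m
Δh = 0.00944064 + 0.009122432 = 0.018563072 m ≈ 18.6 mm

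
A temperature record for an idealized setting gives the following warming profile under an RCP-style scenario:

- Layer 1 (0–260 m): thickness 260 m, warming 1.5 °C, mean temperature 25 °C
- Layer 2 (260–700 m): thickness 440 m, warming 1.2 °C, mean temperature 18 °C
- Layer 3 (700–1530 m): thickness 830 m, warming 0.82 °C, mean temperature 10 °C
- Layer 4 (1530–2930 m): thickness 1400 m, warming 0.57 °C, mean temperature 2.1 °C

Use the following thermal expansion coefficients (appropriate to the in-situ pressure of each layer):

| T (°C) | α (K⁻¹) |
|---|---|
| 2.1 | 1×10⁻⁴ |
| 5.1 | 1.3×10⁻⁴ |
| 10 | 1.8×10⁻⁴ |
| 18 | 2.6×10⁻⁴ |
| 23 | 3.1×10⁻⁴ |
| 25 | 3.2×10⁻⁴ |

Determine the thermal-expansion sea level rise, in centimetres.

46.4 cm

Layer 1 at 25 °C → α = 3.2×10⁻⁴ K⁻¹
Layer 2 at 18 °C → α = 2.6×10⁻⁴ K⁻¹
Layer 3 at 10 °C → α = 1.8×10⁻⁴ K⁻¹
Layer 4 at 2.1 °C → α = 1×10⁻⁴ K⁻¹
0–260 m: 260 × 1.5 × 3.2×10⁻⁴ = 0.12480 m
260–700 m: 2.6×10⁻⁴ × 440 × 1.2 = 0.13728 m
1.8×10⁻⁴ × 830 × 0.82 = 0.122508 m
1400 × 0.57 × 1×10⁻⁴ = 0.07980 m
Δh = 0.12480 + 0.13728 + 0.122508 + 0.07980 = 0.464388 m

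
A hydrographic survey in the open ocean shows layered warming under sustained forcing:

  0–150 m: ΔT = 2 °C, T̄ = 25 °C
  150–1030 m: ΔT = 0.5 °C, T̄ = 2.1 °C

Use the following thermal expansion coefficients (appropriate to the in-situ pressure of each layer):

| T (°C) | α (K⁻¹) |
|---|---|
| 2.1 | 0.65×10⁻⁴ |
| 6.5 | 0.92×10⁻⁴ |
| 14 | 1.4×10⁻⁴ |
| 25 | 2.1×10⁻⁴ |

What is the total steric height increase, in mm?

Layer 1 at 25 °C → α = 2.1×10⁻⁴ K⁻¹
Layer 2 at 2.1 °C → α = 0.65×10⁻⁴ K⁻¹
Layer 1: 2.1×10⁻⁴ × 2 × 150 = 0.06300 m
Layer 2: 0.5 × 880 × 0.65×10⁻⁴ = 0.02860 m
Δh = 0.06300 + 0.02860 = 0.09160 m

91.6 mm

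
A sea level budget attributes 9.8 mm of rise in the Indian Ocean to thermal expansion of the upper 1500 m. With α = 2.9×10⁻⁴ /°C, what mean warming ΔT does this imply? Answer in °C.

ΔT = Δh/(αH) = 0.0098 / (2.9×10⁻⁴ × 1500) ≈ 0.02253 °C

about 0.0225 °C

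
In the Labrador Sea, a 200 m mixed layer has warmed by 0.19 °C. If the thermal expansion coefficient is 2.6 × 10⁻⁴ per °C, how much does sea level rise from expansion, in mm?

Δh = 9.9 mm

Δh = αΔT·H = 2.6×10⁻⁴ × 0.19 × 200 = 0.00988 m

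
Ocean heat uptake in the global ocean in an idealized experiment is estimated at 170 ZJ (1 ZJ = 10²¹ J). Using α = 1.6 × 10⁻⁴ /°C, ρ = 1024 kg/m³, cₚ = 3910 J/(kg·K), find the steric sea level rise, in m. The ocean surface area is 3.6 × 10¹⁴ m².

Δh ≈ 0.0189 m

Per unit area: Q = 170×10²¹ / (3.6×10¹⁴) ≈ 4.722×10⁸ J/m²
Δh = αQ/(ρcₚ) = 1.6×10⁻⁴ × 4.722×10⁸ / (1024 × 3910) ≈ 0.01887 m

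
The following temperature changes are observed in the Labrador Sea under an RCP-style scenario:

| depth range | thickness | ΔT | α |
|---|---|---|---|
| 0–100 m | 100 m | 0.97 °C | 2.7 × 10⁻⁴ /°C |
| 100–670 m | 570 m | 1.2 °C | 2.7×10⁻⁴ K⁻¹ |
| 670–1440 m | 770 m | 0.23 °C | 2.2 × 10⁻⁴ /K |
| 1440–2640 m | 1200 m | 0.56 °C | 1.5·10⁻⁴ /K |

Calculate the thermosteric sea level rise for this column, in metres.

about 0.351 m

Layer 1: 2.7×10⁻⁴ × 0.97 × 100 = 0.02619 m
Layer 2: 2.7×10⁻⁴ × 570 × 1.2 = 0.18468 m
670–1440 m: 770 × 2.2×10⁻⁴ × 0.23 = 0.038962 m
1.5×10⁻⁴ × 0.56 × 1200 = 0.10080 m
Δh = 0.02619 + 0.18468 + 0.038962 + 0.10080 = 0.350632 m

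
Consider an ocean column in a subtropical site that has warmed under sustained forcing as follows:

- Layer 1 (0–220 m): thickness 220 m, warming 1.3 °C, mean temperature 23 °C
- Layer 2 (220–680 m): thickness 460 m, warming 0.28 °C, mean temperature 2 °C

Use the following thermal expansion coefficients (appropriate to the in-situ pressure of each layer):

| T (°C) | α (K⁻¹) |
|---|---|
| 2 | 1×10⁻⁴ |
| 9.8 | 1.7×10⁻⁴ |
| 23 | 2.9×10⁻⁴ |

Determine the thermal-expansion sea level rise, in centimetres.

Δh = 9.6 cm

Layer 1 at 23 °C → α = 2.9×10⁻⁴ K⁻¹
Layer 2 at 2 °C → α = 1×10⁻⁴ K⁻¹
220 × 2.9×10⁻⁴ × 1.3 = 0.08294 m
Layer 2: 0.28 × 1×10⁻⁴ × 460 = 0.01288 m
Δh = 0.08294 + 0.01288 = 0.09582 m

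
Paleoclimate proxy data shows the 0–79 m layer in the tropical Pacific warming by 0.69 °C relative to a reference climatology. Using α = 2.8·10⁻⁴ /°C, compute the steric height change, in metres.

Δh = αΔT·H = 2.8×10⁻⁴ × 0.69 × 79 = 0.0152628 m

Δh ≈ 0.0153 m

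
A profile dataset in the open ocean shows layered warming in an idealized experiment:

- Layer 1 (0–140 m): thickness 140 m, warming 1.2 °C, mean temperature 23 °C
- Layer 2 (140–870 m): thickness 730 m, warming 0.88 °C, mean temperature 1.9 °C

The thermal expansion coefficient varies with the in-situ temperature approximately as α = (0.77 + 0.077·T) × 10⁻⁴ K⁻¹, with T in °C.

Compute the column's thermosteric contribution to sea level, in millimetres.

Layer 1: α = (0.77 + 0.077×23)×10⁻⁴ = 2.541×10⁻⁴ K⁻¹
Layer 2: α = (0.77 + 0.077×1.9)×10⁻⁴ = 0.9163×10⁻⁴ K⁻¹
0–140 m: 140 × 1.2 × 2.541×10⁻⁴ = 0.0426888 m
730 × 0.9163×10⁻⁴ × 0.88 = 0.058863112 m
Δh = 0.0426888 + 0.058863112 = 0.101551912 m ≈ 102 mm

Δh = 102 mm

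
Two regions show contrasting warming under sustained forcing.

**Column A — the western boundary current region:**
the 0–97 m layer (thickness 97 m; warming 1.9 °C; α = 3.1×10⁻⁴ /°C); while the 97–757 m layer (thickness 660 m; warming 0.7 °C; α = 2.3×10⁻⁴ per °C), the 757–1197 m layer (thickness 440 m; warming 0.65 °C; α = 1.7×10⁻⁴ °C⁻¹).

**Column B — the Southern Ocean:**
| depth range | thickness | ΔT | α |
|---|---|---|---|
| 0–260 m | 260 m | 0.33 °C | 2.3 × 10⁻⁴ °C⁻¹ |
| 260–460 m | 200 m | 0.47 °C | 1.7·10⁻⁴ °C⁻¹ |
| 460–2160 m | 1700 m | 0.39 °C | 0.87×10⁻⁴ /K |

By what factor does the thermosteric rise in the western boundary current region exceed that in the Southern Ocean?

A Layer 1: 1.9 × 3.1×10⁻⁴ × 97 = 0.057133 m
A 660 × 2.3×10⁻⁴ × 0.7 = 0.10626 m
A 0.65 × 1.7×10⁻⁴ × 440 = 0.04862 m
A total: 0.212013 m
B Layer 1: 2.3×10⁻⁴ × 0.33 × 260 = 0.019734 m
B Layer 2: 0.47 × 200 × 1.7×10⁻⁴ = 0.01598 m
B 460–2160 m: 1700 × 0.87×10⁻⁴ × 0.39 = 0.057681 m
B total: 0.093395 m
Ratio: 0.212013 / 0.093395 ≈ 2.270

2.27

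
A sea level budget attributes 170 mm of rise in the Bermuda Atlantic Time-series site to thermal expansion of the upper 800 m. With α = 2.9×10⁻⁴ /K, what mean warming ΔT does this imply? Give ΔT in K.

ΔT = Δh/(αH) = 0.17 / (2.9×10⁻⁴ × 800) ≈ 0.7328 K

ΔT ≈ 0.73 K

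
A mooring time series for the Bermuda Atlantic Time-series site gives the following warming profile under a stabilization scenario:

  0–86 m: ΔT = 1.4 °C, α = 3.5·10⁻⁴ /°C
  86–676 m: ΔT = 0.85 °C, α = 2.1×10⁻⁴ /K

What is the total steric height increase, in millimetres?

147 mm of thermosteric rise

0–86 m: 1.4 × 3.5×10⁻⁴ × 86 = 0.04214 m
Layer 2: 2.1×10⁻⁴ × 0.85 × 590 = 0.105315 m
Δh = 0.04214 + 0.105315 = 0.147455 m ≈ 147 mm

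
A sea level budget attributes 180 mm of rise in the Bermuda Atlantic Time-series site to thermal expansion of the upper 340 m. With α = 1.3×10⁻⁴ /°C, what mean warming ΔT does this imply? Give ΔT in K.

ΔT = Δh/(αH) = 0.18 / (1.3×10⁻⁴ × 340) ≈ 4.072 K

4.07 K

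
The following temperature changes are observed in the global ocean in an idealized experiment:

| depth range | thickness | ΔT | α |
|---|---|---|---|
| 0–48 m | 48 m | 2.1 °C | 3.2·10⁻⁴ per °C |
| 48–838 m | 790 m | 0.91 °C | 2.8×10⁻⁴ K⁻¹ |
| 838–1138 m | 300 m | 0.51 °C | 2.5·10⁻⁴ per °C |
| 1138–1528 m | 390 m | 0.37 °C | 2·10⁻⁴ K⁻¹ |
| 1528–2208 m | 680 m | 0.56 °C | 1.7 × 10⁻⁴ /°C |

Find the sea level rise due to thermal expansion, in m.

Δh ≈ 0.37 m

0–48 m: 2.1 × 48 × 3.2×10⁻⁴ = 0.032256 m
48–838 m: 790 × 0.91 × 2.8×10⁻⁴ = 0.201292 m
0.51 × 2.5×10⁻⁴ × 300 = 0.03825 m
2×10⁻⁴ × 390 × 0.37 = 0.02886 m
0.56 × 1.7×10⁻⁴ × 680 = 0.064736 m
Δh = 0.032256 + 0.201292 + 0.03825 + 0.02886 + 0.064736 = 0.365394 m ≈ 0.37 m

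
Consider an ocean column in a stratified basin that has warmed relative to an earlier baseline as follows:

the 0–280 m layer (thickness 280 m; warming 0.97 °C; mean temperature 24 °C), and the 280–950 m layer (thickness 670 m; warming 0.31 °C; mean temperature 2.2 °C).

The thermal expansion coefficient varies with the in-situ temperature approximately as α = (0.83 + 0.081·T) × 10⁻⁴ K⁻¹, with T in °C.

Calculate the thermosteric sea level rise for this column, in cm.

Layer 1: α = (0.83 + 0.081×24)×10⁻⁴ = 2.774×10⁻⁴ K⁻¹
Layer 2: α = (0.83 + 0.081×2.2)×10⁻⁴ = 1.0082×10⁻⁴ K⁻¹
0–280 m: 2.774×10⁻⁴ × 280 × 0.97 = 0.07534184 m
280–950 m: 1.0082×10⁻⁴ × 670 × 0.31 = 0.020940314 m
Δh = 0.07534184 + 0.020940314 = 0.096282154 m ≈ 9.6 cm

9.6 cm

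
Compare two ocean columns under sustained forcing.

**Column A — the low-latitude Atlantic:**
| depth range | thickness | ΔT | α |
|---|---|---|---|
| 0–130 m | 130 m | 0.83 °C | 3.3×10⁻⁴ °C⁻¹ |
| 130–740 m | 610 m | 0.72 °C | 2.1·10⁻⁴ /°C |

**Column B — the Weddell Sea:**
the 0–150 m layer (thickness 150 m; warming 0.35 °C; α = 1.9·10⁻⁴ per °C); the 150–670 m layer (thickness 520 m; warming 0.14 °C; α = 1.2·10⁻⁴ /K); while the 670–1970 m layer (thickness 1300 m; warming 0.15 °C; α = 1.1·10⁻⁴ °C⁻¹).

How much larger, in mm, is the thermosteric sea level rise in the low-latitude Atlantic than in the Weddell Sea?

Δh_A − Δh_B ≈ 88 mm

A 0–130 m: 0.83 × 3.3×10⁻⁴ × 130 = 0.035607 m
A Layer 2: 2.1×10⁻⁴ × 610 × 0.72 = 0.092232 m
A total: 0.127839 m
B Layer 1: 1.9×10⁻⁴ × 150 × 0.35 = 0.009975 m
B 0.14 × 1.2×10⁻⁴ × 520 = 0.008736 m
B Layer 3: 0.15 × 1300 × 1.1×10⁻⁴ = 0.02145 m
B total: 0.040161 m
Difference: 0.127839 − 0.040161 = 0.087678 m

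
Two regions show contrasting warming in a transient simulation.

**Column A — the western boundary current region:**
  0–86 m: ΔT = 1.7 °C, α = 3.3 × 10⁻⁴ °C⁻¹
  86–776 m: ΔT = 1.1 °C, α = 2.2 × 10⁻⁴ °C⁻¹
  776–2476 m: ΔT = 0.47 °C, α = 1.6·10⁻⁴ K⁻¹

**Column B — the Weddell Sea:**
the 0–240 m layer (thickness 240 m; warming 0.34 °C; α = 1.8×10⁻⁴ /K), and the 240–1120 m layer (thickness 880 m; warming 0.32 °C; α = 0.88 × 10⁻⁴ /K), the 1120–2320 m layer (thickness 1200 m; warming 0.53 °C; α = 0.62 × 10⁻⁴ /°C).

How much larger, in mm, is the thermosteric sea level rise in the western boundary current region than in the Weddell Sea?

Δh_A − Δh_B ≈ 264 mm

A 1.7 × 86 × 3.3×10⁻⁴ = 0.048246 m
A 86–776 m: 2.2×10⁻⁴ × 1.1 × 690 = 0.16698 m
A 1.6×10⁻⁴ × 1700 × 0.47 = 0.12784 m
A total: 0.343066 m
B 0–240 m: 240 × 0.34 × 1.8×10⁻⁴ = 0.014688 m
B 240–1120 m: 880 × 0.88×10⁻⁴ × 0.32 = 0.0247808 m
B Layer 3: 0.53 × 0.62×10⁻⁴ × 1200 = 0.039432 m
B total: 0.0789008 m
Difference: 0.343066 − 0.0789008 = 0.2641652 m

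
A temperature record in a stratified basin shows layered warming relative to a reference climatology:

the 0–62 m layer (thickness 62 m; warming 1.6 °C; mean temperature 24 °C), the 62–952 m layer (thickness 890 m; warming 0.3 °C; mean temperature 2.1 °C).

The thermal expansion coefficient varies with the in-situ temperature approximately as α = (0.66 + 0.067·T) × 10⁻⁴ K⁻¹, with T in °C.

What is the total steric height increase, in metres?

Layer 1: α = (0.66 + 0.067×24)×10⁻⁴ = 2.268×10⁻⁴ K⁻¹
Layer 2: α = (0.66 + 0.067×2.1)×10⁻⁴ = 0.8007×10⁻⁴ K⁻¹
Layer 1: 2.268×10⁻⁴ × 62 × 1.6 = 0.02249856 m
890 × 0.8007×10⁻⁴ × 0.3 = 0.02137869 m
Δh = 0.02249856 + 0.02137869 = 0.04387725 m

Δh = 0.0439 m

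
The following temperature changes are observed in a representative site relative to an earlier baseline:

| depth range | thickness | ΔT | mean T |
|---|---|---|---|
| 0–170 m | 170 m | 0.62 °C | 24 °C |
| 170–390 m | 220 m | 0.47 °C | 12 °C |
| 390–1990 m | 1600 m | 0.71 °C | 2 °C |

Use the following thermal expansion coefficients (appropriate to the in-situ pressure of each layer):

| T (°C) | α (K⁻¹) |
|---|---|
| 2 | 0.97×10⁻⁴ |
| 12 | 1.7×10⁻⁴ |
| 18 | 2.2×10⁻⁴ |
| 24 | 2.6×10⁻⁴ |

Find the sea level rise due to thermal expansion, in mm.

Layer 1 at 24 °C → α = 2.6×10⁻⁴ K⁻¹
Layer 2 at 12 °C → α = 1.7×10⁻⁴ K⁻¹
Layer 3 at 2 °C → α = 0.97×10⁻⁴ K⁻¹
0–170 m: 170 × 0.62 × 2.6×10⁻⁴ = 0.027404 m
Layer 2: 220 × 1.7×10⁻⁴ × 0.47 = 0.017578 m
1600 × 0.71 × 0.97×10⁻⁴ = 0.110192 m
Δh = 0.027404 + 0.017578 + 0.110192 = 0.155174 m ≈ 160 mm

Δh ≈ 160 mm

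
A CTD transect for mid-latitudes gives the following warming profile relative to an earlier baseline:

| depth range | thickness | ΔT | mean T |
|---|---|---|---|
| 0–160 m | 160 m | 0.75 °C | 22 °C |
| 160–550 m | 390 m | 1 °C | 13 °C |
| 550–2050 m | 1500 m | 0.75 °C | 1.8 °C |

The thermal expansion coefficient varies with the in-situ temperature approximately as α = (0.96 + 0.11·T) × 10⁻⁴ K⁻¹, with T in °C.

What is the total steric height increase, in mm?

264 mm of thermosteric rise

Layer 1: α = (0.96 + 0.11×22)×10⁻⁴ = 3.38×10⁻⁴ K⁻¹
Layer 2: α = (0.96 + 0.11×13)×10⁻⁴ = 2.39×10⁻⁴ K⁻¹
Layer 3: α = (0.96 + 0.11×1.8)×10⁻⁴ = 1.158×10⁻⁴ K⁻¹
0.75 × 160 × 3.38×10⁻⁴ = 0.04056 m
160–550 m: 1 × 390 × 2.39×10⁻⁴ = 0.09321 m
550–2050 m: 0.75 × 1500 × 1.158×10⁻⁴ = 0.130275 m
Δh = 0.04056 + 0.09321 + 0.130275 = 0.264045 m ≈ 264 mm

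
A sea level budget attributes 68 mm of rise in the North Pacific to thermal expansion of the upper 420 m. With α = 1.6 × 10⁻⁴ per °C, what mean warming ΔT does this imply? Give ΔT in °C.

ΔT ≈ 1.0 °C

ΔT = Δh/(αH) = 0.068 / (1.6×10⁻⁴ × 420) ≈ 1.012 °C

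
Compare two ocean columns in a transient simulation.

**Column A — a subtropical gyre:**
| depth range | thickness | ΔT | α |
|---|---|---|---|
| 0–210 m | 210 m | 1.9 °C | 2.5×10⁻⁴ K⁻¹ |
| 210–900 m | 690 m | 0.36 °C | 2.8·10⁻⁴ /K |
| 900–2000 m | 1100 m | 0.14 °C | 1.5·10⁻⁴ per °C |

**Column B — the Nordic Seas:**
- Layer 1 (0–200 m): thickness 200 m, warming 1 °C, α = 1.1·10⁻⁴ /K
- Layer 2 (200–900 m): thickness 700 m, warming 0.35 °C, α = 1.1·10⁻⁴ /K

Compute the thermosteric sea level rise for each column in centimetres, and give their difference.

Δh_A ≈ 19 cm, Δh_B ≈ 4.9 cm; difference ≈ 14 cm

A 0–210 m: 2.5×10⁻⁴ × 1.9 × 210 = 0.09975 m
A 2.8×10⁻⁴ × 690 × 0.36 = 0.069552 m
A Layer 3: 0.14 × 1.5×10⁻⁴ × 1100 = 0.02310 m
A total: 0.192402 m
B 1 × 200 × 1.1×10⁻⁴ = 0.02200 m
B 1.1×10⁻⁴ × 700 × 0.35 = 0.02695 m
B total: 0.04895 m
Difference: 0.192402 − 0.04895 = 0.143452 m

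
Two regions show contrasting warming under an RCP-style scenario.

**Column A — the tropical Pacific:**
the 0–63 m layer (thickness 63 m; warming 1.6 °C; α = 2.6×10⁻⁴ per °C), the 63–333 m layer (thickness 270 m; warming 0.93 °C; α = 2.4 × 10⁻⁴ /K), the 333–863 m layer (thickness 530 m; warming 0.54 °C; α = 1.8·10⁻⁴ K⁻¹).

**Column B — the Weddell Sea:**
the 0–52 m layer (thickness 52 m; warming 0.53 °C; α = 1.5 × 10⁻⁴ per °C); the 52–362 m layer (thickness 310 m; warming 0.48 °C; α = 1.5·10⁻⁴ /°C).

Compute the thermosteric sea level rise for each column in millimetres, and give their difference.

A Layer 1: 1.6 × 2.6×10⁻⁴ × 63 = 0.026208 m
A Layer 2: 2.4×10⁻⁴ × 0.93 × 270 = 0.060264 m
A 0.54 × 1.8×10⁻⁴ × 530 = 0.051516 m
A total: 0.137988 m
B 52 × 0.53 × 1.5×10⁻⁴ = 0.004134 m
B 310 × 1.5×10⁻⁴ × 0.48 = 0.02232 m
B total: 0.026454 m
Difference: 0.137988 − 0.026454 = 0.111534 m

Δh_A ≈ 140 mm, Δh_B ≈ 26 mm; difference ≈ 110 mm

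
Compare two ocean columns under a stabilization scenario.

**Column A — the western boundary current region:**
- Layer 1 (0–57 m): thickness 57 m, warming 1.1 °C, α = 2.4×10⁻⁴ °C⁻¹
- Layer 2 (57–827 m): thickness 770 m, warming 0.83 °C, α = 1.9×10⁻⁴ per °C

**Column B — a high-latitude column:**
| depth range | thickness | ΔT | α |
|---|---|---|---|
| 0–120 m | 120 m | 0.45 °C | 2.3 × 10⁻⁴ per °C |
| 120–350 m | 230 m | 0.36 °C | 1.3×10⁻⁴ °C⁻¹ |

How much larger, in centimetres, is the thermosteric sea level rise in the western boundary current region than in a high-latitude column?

11.3 cm

A Layer 1: 57 × 1.1 × 2.4×10⁻⁴ = 0.015048 m
A 57–827 m: 1.9×10⁻⁴ × 770 × 0.83 = 0.121429 m
A total: 0.136477 m
B Layer 1: 0.45 × 2.3×10⁻⁴ × 120 = 0.01242 m
B Layer 2: 0.36 × 230 × 1.3×10⁻⁴ = 0.010764 m
B total: 0.023184 m
Difference: 0.136477 − 0.023184 = 0.113293 m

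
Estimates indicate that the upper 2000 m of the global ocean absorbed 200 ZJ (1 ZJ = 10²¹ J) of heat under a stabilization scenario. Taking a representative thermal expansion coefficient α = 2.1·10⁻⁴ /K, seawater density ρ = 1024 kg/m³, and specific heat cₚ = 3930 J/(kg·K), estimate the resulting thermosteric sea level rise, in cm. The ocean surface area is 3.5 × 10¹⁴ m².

Per unit area: Q = 200×10²¹ / (3.5×10¹⁴) ≈ 5.714×10⁸ J/m²
Δh = αQ/(ρcₚ) = 2.1×10⁻⁴ × 5.714×10⁸ / (1024 × 3930) ≈ 0.029817 m

Δh ≈ 2.98 cm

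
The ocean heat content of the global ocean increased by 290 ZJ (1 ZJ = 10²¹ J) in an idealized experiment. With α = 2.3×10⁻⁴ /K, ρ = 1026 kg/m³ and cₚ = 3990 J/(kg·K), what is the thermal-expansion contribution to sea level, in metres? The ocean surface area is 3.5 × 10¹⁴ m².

Per unit area: Q = 290×10²¹ / (3.5×10¹⁴) ≈ 8.286×10⁸ J/m²
Δh = αQ/(ρcₚ) = 2.3×10⁻⁴ × 8.286×10⁸ / (1026 × 3990) ≈ 0.046554 m

0.047 m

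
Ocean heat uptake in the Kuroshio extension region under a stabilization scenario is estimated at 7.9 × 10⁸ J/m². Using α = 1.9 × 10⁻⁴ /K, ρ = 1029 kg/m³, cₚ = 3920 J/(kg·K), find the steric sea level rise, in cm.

Δh = αQ/(ρcₚ) = 1.9×10⁻⁴ × 7.9×10⁸ / (1029 × 3920) ≈ 0.037212 m

Δh = 3.7 cm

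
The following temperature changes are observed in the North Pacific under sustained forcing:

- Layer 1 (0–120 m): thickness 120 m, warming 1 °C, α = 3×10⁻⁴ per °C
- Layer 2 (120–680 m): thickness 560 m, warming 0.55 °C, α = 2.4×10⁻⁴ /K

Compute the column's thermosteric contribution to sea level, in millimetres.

about 110 mm

Layer 1: 1 × 3×10⁻⁴ × 120 = 0.03600 m
Layer 2: 0.55 × 2.4×10⁻⁴ × 560 = 0.07392 m
Δh = 0.03600 + 0.07392 = 0.10992 m ≈ 110 mm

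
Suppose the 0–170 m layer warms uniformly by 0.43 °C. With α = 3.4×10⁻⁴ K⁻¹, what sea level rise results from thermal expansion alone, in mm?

Δh = αΔT·H = 3.4×10⁻⁴ × 0.43 × 170 = 0.024854 m

24.9 mm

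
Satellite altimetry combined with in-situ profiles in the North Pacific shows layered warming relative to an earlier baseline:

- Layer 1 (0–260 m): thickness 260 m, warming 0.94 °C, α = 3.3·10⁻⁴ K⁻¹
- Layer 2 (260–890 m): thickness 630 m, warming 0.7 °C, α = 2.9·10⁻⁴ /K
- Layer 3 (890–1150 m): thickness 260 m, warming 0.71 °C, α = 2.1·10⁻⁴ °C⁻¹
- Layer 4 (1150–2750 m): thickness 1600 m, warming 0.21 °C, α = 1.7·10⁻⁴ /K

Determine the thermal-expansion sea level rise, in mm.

304 mm of thermosteric rise

Layer 1: 0.94 × 3.3×10⁻⁴ × 260 = 0.080652 m
Layer 2: 0.7 × 630 × 2.9×10⁻⁴ = 0.12789 m
2.1×10⁻⁴ × 260 × 0.71 = 0.038766 m
Layer 4: 1600 × 1.7×10⁻⁴ × 0.21 = 0.05712 m
Δh = 0.080652 + 0.12789 + 0.038766 + 0.05712 = 0.304428 m ≈ 304 mm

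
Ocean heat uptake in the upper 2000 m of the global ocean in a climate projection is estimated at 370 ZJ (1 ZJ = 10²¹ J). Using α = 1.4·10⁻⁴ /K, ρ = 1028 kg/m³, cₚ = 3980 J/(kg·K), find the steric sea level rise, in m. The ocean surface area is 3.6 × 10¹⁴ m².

Per unit area: Q = 370×10²¹ / (3.6×10¹⁴) ≈ 1.028×10⁹ J/m²
Δh = αQ/(ρcₚ) = 1.4×10⁻⁴ × 1.028×10⁹ / (1028 × 3980) ≈ 0.035176 m

Δh = 0.0352 m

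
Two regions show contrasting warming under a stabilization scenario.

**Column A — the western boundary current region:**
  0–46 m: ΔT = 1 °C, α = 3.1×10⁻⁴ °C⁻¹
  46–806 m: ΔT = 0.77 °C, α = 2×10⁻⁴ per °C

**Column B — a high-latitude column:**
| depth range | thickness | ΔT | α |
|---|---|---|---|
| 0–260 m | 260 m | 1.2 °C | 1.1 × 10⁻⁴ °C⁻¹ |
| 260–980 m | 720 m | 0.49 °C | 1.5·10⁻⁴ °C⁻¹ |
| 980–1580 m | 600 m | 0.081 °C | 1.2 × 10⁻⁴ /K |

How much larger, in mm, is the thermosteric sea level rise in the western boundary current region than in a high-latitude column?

38.2 mm

A Layer 1: 1 × 46 × 3.1×10⁻⁴ = 0.01426 m
A Layer 2: 760 × 2×10⁻⁴ × 0.77 = 0.11704 m
A total: 0.13130 m
B 260 × 1.1×10⁻⁴ × 1.2 = 0.03432 m
B Layer 2: 1.5×10⁻⁴ × 0.49 × 720 = 0.05292 m
B 980–1580 m: 600 × 1.2×10⁻⁴ × 0.081 = 0.005832 m
B total: 0.093072 m
Difference: 0.13130 − 0.093072 = 0.038228 m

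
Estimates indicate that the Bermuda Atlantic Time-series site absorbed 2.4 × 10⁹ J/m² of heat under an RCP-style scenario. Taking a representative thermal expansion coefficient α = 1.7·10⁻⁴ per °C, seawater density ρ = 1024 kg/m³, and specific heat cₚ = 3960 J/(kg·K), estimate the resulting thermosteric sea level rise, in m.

about 0.101 m

Δh = αQ/(ρcₚ) = 1.7×10⁻⁴ × 2.4×10⁹ / (1024 × 3960) ≈ 0.10062 m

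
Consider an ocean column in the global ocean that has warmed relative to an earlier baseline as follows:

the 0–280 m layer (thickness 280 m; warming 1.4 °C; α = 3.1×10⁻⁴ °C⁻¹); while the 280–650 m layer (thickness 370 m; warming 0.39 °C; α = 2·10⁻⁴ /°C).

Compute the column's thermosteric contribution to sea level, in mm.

0–280 m: 280 × 3.1×10⁻⁴ × 1.4 = 0.12152 m
Layer 2: 2×10⁻⁴ × 0.39 × 370 = 0.02886 m
Δh = 0.12152 + 0.02886 = 0.15038 m ≈ 150 mm

150 mm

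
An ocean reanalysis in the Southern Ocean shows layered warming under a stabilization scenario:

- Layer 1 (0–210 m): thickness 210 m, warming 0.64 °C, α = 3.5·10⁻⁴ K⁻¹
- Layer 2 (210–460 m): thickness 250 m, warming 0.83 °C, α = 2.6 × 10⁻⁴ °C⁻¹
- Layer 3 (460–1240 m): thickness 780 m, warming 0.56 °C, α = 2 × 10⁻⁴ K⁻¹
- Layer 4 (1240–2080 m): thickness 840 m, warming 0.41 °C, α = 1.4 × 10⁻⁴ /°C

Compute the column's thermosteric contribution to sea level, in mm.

0–210 m: 3.5×10⁻⁴ × 0.64 × 210 = 0.04704 m
Layer 2: 250 × 2.6×10⁻⁴ × 0.83 = 0.05395 m
460–1240 m: 0.56 × 2×10⁻⁴ × 780 = 0.08736 m
Layer 4: 1.4×10⁻⁴ × 840 × 0.41 = 0.048216 m
Δh = 0.04704 + 0.05395 + 0.08736 + 0.048216 = 0.236566 m

Δh = 237 mm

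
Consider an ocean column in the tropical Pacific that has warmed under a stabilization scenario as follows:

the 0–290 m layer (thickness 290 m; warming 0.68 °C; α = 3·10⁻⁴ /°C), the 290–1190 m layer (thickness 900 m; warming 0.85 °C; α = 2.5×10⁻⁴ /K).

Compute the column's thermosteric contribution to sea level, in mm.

0–290 m: 0.68 × 290 × 3×10⁻⁴ = 0.05916 m
900 × 2.5×10⁻⁴ × 0.85 = 0.19125 m
Δh = 0.05916 + 0.19125 = 0.25041 m

250 mm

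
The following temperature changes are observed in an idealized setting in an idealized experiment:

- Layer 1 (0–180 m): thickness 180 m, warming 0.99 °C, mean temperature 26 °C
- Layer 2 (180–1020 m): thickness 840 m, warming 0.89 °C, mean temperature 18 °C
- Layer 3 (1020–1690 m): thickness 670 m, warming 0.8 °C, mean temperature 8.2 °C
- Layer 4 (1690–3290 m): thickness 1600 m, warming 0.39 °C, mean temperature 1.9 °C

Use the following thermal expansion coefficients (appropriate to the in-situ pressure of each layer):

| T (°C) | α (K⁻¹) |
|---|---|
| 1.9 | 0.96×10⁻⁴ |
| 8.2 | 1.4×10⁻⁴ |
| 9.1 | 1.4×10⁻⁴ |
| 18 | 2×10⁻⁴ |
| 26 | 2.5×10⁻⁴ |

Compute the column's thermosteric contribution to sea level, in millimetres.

Δh ≈ 329 mm

Layer 1 at 26 °C → α = 2.5×10⁻⁴ K⁻¹
Layer 2 at 18 °C → α = 2×10⁻⁴ K⁻¹
Layer 3 at 8.2 °C → α = 1.4×10⁻⁴ K⁻¹
Layer 4 at 1.9 °C → α = 0.96×10⁻⁴ K⁻¹
0–180 m: 180 × 0.99 × 2.5×10⁻⁴ = 0.04455 m
180–1020 m: 2×10⁻⁴ × 840 × 0.89 = 0.14952 m
Layer 3: 0.8 × 670 × 1.4×10⁻⁴ = 0.07504 m
Layer 4: 0.96×10⁻⁴ × 0.39 × 1600 = 0.059904 m
Δh = 0.04455 + 0.14952 + 0.07504 + 0.059904 = 0.329014 m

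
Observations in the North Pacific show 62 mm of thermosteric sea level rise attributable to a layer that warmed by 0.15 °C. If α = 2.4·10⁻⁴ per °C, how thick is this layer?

H ≈ 1700 m

H = Δh/(αΔT) = 0.062 / (2.4×10⁻⁴ × 0.15) ≈ 1722 m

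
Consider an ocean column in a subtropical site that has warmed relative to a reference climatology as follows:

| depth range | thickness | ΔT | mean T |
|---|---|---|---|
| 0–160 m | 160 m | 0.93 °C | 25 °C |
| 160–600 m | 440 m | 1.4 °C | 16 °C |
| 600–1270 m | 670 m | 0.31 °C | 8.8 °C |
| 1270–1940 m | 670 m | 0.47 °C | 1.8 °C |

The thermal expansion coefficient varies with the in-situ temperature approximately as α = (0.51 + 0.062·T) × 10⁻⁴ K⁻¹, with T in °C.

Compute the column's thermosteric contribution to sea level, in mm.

Layer 1: α = (0.51 + 0.062×25)×10⁻⁴ = 2.06×10⁻⁴ K⁻¹
Layer 2: α = (0.51 + 0.062×16)×10⁻⁴ = 1.502×10⁻⁴ K⁻¹
Layer 3: α = (0.51 + 0.062×8.8)×10⁻⁴ = 1.0556×10⁻⁴ K⁻¹
Layer 4: α = (0.51 + 0.062×1.8)×10⁻⁴ = 0.6216×10⁻⁴ K⁻¹
0–160 m: 0.93 × 160 × 2.06×10⁻⁴ = 0.0306528 m
160–600 m: 1.502×10⁻⁴ × 440 × 1.4 = 0.0925232 m
0.31 × 1.0556×10⁻⁴ × 670 = 0.021924812 m
0.47 × 0.6216×10⁻⁴ × 670 = 0.019574184 m
Δh = 0.0306528 + 0.0925232 + 0.021924812 + 0.019574184 = 0.164674996 m ≈ 160 mm

about 160 mm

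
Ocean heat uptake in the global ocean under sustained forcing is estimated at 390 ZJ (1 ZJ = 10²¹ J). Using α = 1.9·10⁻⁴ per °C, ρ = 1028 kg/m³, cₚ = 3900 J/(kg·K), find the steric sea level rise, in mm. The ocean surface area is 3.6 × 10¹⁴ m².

Per unit area: Q = 390×10²¹ / (3.6×10¹⁴) ≈ 1.083×10⁹ J/m²
Δh = αQ/(ρcₚ) = 1.9×10⁻⁴ × 1.083×10⁹ / (1028 × 3900) ≈ 0.051324 m

about 51 mm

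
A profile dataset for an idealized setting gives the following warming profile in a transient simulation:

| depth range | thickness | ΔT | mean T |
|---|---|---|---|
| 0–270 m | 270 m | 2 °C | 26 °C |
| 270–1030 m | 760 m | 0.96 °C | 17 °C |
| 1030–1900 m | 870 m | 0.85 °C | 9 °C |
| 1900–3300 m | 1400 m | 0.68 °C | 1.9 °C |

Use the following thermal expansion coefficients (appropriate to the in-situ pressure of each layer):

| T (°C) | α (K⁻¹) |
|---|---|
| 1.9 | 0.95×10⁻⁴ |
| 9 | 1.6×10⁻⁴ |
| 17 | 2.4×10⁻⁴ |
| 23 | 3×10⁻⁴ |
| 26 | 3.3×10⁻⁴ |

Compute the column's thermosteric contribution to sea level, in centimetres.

56.2 cm of thermosteric rise

Layer 1 at 26 °C → α = 3.3×10⁻⁴ K⁻¹
Layer 2 at 17 °C → α = 2.4×10⁻⁴ K⁻¹
Layer 3 at 9 °C → α = 1.6×10⁻⁴ K⁻¹
Layer 4 at 1.9 °C → α = 0.95×10⁻⁴ K⁻¹
Layer 1: 2 × 270 × 3.3×10⁻⁴ = 0.17820 m
Layer 2: 760 × 2.4×10⁻⁴ × 0.96 = 0.175104 m
Layer 3: 1.6×10⁻⁴ × 870 × 0.85 = 0.11832 m
1900–3300 m: 0.95×10⁻⁴ × 1400 × 0.68 = 0.09044 m
Δh = 0.17820 + 0.175104 + 0.11832 + 0.09044 = 0.562064 m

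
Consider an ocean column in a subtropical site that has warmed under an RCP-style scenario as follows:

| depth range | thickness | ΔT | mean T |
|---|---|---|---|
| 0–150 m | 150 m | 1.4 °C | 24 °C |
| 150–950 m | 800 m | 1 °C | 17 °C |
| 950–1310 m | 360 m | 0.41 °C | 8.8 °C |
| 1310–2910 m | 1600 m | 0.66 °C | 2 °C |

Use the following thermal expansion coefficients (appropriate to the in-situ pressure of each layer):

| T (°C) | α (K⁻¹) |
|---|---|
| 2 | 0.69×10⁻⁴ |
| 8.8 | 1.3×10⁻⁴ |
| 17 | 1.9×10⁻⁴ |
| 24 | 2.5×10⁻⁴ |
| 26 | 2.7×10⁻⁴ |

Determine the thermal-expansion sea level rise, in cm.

Layer 1 at 24 °C → α = 2.5×10⁻⁴ K⁻¹
Layer 2 at 17 °C → α = 1.9×10⁻⁴ K⁻¹
Layer 3 at 8.8 °C → α = 1.3×10⁻⁴ K⁻¹
Layer 4 at 2 °C → α = 0.69×10⁻⁴ K⁻¹
0–150 m: 2.5×10⁻⁴ × 150 × 1.4 = 0.05250 m
Layer 2: 1.9×10⁻⁴ × 1 × 800 = 0.15200 m
360 × 1.3×10⁻⁴ × 0.41 = 0.019188 m
0.69×10⁻⁴ × 0.66 × 1600 = 0.072864 m
Δh = 0.05250 + 0.15200 + 0.019188 + 0.072864 = 0.296552 m

Δh = 29.7 cm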